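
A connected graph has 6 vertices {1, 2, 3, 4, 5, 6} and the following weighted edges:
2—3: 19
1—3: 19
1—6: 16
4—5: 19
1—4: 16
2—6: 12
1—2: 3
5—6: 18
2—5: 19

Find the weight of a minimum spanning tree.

68

Kruskal: consider edges lightest-first.
1—2 (3): add. Components now {1,2} {3} {4} {5} {6}
2—6 (12): add. Components now {1,2,6} {3} {4} {5}
1—4 (16): add. Components now {1,2,4,6} {3} {5}
1—6 (16): skip — 1 and 6 already connected.
5—6 (18): add. Components now {1,2,4,5,6} {3}
1—3 (19): add. Components now {1,2,3,4,5,6}
MST edges: 1—2, 2—6, 1—4, 5—6, 1—3; total weight 3+12+16+18+19 = 68.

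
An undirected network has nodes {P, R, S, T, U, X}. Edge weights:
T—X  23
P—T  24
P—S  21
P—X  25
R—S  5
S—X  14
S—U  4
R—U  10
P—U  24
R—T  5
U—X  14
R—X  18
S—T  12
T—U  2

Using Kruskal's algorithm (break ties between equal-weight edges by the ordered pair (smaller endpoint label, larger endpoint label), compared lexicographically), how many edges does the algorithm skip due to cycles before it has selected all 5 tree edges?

5

Kruskal's algorithm — process edges by increasing weight (ties by edge label):
T—U (2): add — endpoints in different components.
S—U (4): add — endpoints in different components.
R—S (5): add — endpoints in different components.
R—T (5): skip — T and R already connected.
R—U (10): skip — U and R already connected.
S—T (12): skip — T and S already connected.
S—X (14): add — endpoints in different components.
U—X (14): skip — X and U already connected.
R—X (18): skip — X and R already connected.
P—S (21): add — endpoints in different components.
Edges rejected before the tree was complete: 5.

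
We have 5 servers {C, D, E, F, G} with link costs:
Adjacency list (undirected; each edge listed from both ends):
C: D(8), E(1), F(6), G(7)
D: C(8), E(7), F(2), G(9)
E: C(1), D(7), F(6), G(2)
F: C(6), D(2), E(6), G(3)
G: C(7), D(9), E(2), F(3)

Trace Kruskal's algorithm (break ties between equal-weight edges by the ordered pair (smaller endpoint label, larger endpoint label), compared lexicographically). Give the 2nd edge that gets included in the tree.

Sort edges by weight, then run Kruskal:
C–E (1): add. Components now {C,E} {D} {F} {G}
D–F (2): add. Components now {C,E} {D,F} {G}
E–G (2): add. Components now {C,E,G} {D,F}
F–G (3): add. Components now {C,D,E,F,G}
The 2nd edge added is D–F.

D-F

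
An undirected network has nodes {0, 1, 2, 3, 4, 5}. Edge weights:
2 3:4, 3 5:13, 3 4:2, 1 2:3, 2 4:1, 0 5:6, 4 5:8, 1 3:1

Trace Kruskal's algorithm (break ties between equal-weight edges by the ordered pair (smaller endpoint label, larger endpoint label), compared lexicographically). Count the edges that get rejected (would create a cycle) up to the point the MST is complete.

Sort edges by weight, then run Kruskal:
1 3 (1): add — endpoints in different components.
2 4 (1): add — endpoints in different components.
3 4 (2): add — endpoints in different components.
1 2 (3): skip — 1 and 2 already connected.
2 3 (4): skip — 2 and 3 already connected.
0 5 (6): add — endpoints in different components.
4 5 (8): add — endpoints in different components.
Edges rejected before the tree was complete: 2.

2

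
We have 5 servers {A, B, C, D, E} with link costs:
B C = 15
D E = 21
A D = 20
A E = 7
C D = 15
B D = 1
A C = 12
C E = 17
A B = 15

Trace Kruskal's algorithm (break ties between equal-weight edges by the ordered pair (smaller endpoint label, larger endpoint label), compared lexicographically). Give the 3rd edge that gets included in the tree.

A-C

Sort edges by weight, then run Kruskal:
B D (1): add — endpoints in different components.
A E (7): add — endpoints in different components.
A C (12): add — endpoints in different components.
A B (15): add — endpoints in different components.
The 3rd edge added is A C.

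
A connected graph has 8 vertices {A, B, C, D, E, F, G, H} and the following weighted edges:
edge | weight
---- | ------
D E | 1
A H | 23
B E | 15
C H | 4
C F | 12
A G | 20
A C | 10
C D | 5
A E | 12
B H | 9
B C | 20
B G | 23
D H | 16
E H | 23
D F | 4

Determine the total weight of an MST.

Prim, starting at F.
Step 1: cheapest edge leaving the tree is D F (4); add D.
Step 2: cheapest edge leaving the tree is D E (1); add E.
Step 3: cheapest edge leaving the tree is C D (5); add C.
Step 4: cheapest edge leaving the tree is C H (4); add H.
Step 5: cheapest edge leaving the tree is B H (9); add B.
Step 6: cheapest edge leaving the tree is A C (10); add A.
Step 7: cheapest edge leaving the tree is A G (20); add G.
MST edges: D F, D E, C D, C H, B H, A C, A G; total weight 4+1+5+4+9+10+20 = 53.

53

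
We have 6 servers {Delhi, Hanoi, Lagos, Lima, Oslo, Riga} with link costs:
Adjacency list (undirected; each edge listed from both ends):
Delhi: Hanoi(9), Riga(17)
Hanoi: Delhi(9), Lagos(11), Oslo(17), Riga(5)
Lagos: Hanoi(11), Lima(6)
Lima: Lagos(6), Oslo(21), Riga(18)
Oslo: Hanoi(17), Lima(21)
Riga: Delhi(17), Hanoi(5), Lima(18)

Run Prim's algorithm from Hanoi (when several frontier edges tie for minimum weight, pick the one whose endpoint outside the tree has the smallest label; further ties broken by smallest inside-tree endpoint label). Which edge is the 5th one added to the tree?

Hanoi-Oslo

Prim's algorithm from Hanoi:
Step 1: frontier [Hanoi–Riga 5, Delhi–Hanoi 9, Hanoi–Lagos 11, Hanoi–Oslo 17] → take Hanoi–Riga (5); add Riga.
Step 2: frontier [Delhi–Hanoi 9, Hanoi–Lagos 11, Hanoi–Oslo 17, Delhi–Riga 17, Lima–Riga 18] → take Delhi–Hanoi (9); add Delhi.
Step 3: frontier [Hanoi–Lagos 11, Hanoi–Oslo 17, Lima–Riga 18] → take Hanoi–Lagos (11); add Lagos.
Step 4: frontier [Hanoi–Oslo 17, Lagos–Lima 6, Lima–Riga 18] → take Lagos–Lima (6); add Lima.
Step 5: frontier [Hanoi–Oslo 17, Lima–Oslo 21] → take Hanoi–Oslo (17); add Oslo.
The 5th edge added is Hanoi–Oslo.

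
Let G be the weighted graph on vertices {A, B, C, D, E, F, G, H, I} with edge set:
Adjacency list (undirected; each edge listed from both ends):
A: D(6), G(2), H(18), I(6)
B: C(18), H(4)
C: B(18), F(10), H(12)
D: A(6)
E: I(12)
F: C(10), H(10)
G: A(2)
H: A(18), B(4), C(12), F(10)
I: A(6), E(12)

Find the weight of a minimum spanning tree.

Grow the tree from I using Prim:
Step 1: frontier [A-I 6, E-I 12] → take A-I (6); add A.
Step 2: frontier [A-G 2, A-D 6, A-H 18, E-I 12] → take A-G (2); add G.
Step 3: frontier [A-D 6, A-H 18, E-I 12] → take A-D (6); add D.
Step 4: frontier [A-H 18, E-I 12] → take E-I (12); add E.
Step 5: frontier [A-H 18] → take A-H (18); add H.
Step 6: frontier [B-H 4, F-H 10, C-H 12] → take B-H (4); add B.
Step 7: frontier [B-C 18, F-H 10, C-H 12] → take F-H (10); add F.
Step 8: frontier [B-C 18, C-F 10, C-H 12] → take C-F (10); add C.
MST edges: A-I, A-G, A-D, E-I, A-H, B-H, F-H, C-F; total weight 6+2+6+12+18+4+10+10 = 68.

68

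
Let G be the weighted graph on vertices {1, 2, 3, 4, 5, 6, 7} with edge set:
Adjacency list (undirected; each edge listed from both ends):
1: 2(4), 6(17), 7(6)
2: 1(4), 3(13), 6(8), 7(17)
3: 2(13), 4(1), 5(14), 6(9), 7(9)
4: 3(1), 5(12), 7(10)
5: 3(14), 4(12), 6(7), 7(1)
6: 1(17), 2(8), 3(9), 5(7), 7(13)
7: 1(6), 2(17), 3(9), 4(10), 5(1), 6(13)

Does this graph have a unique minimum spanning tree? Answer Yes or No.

Sort edges by weight, then run Kruskal:
3–4 (1): add — endpoints in different components.
5–7 (1): add — endpoints in different components.
1–2 (4): add — endpoints in different components.
1–7 (6): add — endpoints in different components.
5–6 (7): add — endpoints in different components.
2–6 (8): skip — 2 and 6 already connected.
3–6 (9): add — endpoints in different components.
Non-tree edge 3–7 has weight 9, equal to the heaviest edge on its tree cycle — swapping gives another MST of the same weight. Not unique.

No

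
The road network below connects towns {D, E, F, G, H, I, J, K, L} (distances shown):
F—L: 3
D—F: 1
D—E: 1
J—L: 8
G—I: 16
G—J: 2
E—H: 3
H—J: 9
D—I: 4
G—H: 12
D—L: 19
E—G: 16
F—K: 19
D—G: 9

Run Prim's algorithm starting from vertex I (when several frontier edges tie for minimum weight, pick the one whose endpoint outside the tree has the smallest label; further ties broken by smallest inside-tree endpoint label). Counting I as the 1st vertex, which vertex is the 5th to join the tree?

H

Prim's algorithm from I:
Step 1: cheapest edge leaving the tree is D—I (4); add D.
Step 2: cheapest edge leaving the tree is D—E (1); add E.
Step 3: cheapest edge leaving the tree is D—F (1); add F.
Step 4: cheapest edge leaving the tree is E—H (3); add H.
Step 5: cheapest edge leaving the tree is F—L (3); add L.
Step 6: cheapest edge leaving the tree is J—L (8); add J.
Step 7: cheapest edge leaving the tree is G—J (2); add G.
Step 8: cheapest edge leaving the tree is F—K (19); add K.
Vertex order: I, D, E, F, H, L, J, G, K. The 5th vertex is H.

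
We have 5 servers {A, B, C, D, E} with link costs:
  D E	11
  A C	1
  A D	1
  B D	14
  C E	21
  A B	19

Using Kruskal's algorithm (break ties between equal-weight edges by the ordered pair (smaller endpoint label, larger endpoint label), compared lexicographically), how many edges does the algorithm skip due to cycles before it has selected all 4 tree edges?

Sort edges by weight, then run Kruskal:
A C (1): add — endpoints in different components.
A D (1): add — endpoints in different components.
D E (11): add — endpoints in different components.
B D (14): add — endpoints in different components.
Edges rejected before the tree was complete: 0.

0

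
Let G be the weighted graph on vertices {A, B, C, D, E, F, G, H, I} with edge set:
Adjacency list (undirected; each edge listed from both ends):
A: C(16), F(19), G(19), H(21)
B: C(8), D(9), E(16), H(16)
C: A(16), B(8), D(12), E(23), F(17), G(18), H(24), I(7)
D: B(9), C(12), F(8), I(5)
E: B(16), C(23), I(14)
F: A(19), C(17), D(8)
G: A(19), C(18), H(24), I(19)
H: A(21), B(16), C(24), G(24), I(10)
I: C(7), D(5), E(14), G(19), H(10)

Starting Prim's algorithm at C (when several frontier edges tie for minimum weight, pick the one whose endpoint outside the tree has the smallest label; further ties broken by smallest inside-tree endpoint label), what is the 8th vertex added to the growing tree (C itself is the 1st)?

A

Grow the tree from C using Prim:
Step 1: cheapest edge leaving the tree is C—I (7); add I.
Step 2: cheapest edge leaving the tree is D—I (5); add D.
Step 3: cheapest edge leaving the tree is B—C (8); add B.
Step 4: cheapest edge leaving the tree is D—F (8); add F.
Step 5: cheapest edge leaving the tree is H—I (10); add H.
Step 6: cheapest edge leaving the tree is E—I (14); add E.
Step 7: cheapest edge leaving the tree is A—C (16); add A.
Step 8: cheapest edge leaving the tree is C—G (18); add G.
Vertex order: C, I, D, B, F, H, E, A, G. The 8th vertex is A.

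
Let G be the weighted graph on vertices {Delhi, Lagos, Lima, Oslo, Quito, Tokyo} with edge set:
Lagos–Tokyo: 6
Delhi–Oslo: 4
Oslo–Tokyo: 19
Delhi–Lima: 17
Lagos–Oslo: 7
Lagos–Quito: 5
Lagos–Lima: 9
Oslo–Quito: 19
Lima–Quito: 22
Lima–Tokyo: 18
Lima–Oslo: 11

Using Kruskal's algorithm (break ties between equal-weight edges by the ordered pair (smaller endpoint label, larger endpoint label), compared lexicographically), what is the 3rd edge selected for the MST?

Lagos-Tokyo

Kruskal's algorithm — process edges by increasing weight (ties by edge label):
Delhi–Oslo (4): add — endpoints in different components.
Lagos–Quito (5): add — endpoints in different components.
Lagos–Tokyo (6): add — endpoints in different components.
Lagos–Oslo (7): add — endpoints in different components.
Lagos–Lima (9): add — endpoints in different components.
The 3rd edge added is Lagos–Tokyo.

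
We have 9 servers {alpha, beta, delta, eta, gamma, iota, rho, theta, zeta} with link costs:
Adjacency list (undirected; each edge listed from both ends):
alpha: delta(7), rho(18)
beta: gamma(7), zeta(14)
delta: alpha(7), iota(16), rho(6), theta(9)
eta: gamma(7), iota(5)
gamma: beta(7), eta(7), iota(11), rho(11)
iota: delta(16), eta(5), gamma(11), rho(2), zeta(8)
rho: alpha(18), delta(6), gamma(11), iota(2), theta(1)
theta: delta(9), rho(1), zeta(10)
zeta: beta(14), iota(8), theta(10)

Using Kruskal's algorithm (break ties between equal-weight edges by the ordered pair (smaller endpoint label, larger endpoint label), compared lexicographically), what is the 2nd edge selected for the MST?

iota-rho

Kruskal: consider edges lightest-first.
rho-theta (1): add — endpoints in different components.
iota-rho (2): add — endpoints in different components.
eta-iota (5): add — endpoints in different components.
delta-rho (6): add — endpoints in different components.
alpha-delta (7): add — endpoints in different components.
beta-gamma (7): add — endpoints in different components.
eta-gamma (7): add — endpoints in different components.
iota-zeta (8): add — endpoints in different components.
The 2nd edge added is iota-rho.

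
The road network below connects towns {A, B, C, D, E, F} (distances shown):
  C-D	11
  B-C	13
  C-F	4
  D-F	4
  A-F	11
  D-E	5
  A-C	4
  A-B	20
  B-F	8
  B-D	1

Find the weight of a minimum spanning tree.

Kruskal: consider edges lightest-first.
B-D (1): add. Components now {A} {B,D} {C} {E} {F}
A-C (4): add. Components now {A,C} {B,D} {E} {F}
C-F (4): add. Components now {A,C,F} {B,D} {E}
D-F (4): add. Components now {A,B,C,D,F} {E}
D-E (5): add. Components now {A,B,C,D,E,F}
MST edges: B-D, A-C, C-F, D-F, D-E; total weight 1+4+4+4+5 = 18.

18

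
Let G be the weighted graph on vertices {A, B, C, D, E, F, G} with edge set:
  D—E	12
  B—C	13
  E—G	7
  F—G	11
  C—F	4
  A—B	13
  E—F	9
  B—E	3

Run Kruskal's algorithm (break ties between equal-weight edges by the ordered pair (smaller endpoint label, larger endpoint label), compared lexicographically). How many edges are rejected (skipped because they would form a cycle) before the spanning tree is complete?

Kruskal: consider edges lightest-first.
B—E (3): add. Components now {A} {B,E} {C} {D} {F} {G}
C—F (4): add. Components now {A} {B,E} {C,F} {D} {G}
E—G (7): add. Components now {A} {B,E,G} {C,F} {D}
E—F (9): add. Components now {A} {B,C,E,F,G} {D}
F—G (11): skip — F and G already connected.
D—E (12): add. Components now {A} {B,C,D,E,F,G}
A—B (13): add. Components now {A,B,C,D,E,F,G}
Edges rejected before the tree was complete: 1.

1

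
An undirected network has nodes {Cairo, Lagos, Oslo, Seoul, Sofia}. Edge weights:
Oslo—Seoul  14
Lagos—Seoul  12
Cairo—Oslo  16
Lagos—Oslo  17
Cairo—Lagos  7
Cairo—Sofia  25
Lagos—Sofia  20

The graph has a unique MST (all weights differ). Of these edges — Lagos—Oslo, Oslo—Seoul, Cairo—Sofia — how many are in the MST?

1

Sort edges by weight, then run Kruskal:
Cairo—Lagos (7): add — endpoints in different components.
Lagos—Seoul (12): add — endpoints in different components.
Oslo—Seoul (14): add — endpoints in different components.
Cairo—Oslo (16): skip — Cairo and Oslo already connected.
Lagos—Oslo (17): skip — Lagos and Oslo already connected.
Lagos—Sofia (20): add — endpoints in different components.
MST edge set: {Cairo—Lagos, Lagos—Seoul, Oslo—Seoul, Lagos—Sofia}.
Of the listed edges, {Oslo—Seoul} are in the MST → 1.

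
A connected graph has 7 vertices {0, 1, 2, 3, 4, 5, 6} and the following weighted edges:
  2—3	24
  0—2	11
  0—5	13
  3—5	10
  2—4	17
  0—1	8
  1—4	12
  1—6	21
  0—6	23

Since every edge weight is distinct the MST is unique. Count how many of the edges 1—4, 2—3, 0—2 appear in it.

2

Kruskal: consider edges lightest-first.
0—1 (8): add — endpoints in different components.
3—5 (10): add — endpoints in different components.
0—2 (11): add — endpoints in different components.
1—4 (12): add — endpoints in different components.
0—5 (13): add — endpoints in different components.
2—4 (17): skip — 2 and 4 already connected.
1—6 (21): add — endpoints in different components.
MST edge set: {0—1, 3—5, 0—2, 1—4, 0—5, 1—6}.
Of the listed edges, {1—4, 0—2} are in the MST → 2.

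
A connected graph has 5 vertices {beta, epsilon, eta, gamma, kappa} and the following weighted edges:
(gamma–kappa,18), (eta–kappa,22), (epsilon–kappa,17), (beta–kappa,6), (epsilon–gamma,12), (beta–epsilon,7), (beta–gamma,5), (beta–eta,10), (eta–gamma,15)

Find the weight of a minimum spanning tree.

Prim's algorithm from kappa:
Step 1: frontier [beta–kappa 6, epsilon–kappa 17, gamma–kappa 18, eta–kappa 22] → take beta–kappa (6); add beta.
Step 2: frontier [beta–gamma 5, beta–epsilon 7, beta–eta 10, epsilon–kappa 17, gamma–kappa 18, eta–kappa 22] → take beta–gamma (5); add gamma.
Step 3: frontier [beta–epsilon 7, beta–eta 10, epsilon–gamma 12, eta–gamma 15, epsilon–kappa 17, eta–kappa 22] → take beta–epsilon (7); add epsilon.
Step 4: frontier [beta–eta 10, eta–gamma 15, eta–kappa 22] → take beta–eta (10); add eta.
MST edges: beta–kappa, beta–gamma, beta–epsilon, beta–eta; total weight 6+5+7+10 = 28.

28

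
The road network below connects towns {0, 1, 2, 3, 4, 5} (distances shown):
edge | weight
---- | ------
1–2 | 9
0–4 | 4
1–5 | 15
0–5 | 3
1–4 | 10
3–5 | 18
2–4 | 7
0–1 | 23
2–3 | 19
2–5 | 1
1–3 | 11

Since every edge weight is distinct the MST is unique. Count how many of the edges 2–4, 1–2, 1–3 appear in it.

2

Kruskal's algorithm — process edges by increasing weight (ties by edge label):
2–5 (1): add. Components now {0} {1} {2,5} {3} {4}
0–5 (3): add. Components now {0,2,5} {1} {3} {4}
0–4 (4): add. Components now {0,2,4,5} {1} {3}
2–4 (7): skip — 2 and 4 already connected.
1–2 (9): add. Components now {0,1,2,4,5} {3}
1–4 (10): skip — 1 and 4 already connected.
1–3 (11): add. Components now {0,1,2,3,4,5}
MST edge set: {2–5, 0–5, 0–4, 1–2, 1–3}.
Of the listed edges, {1–2, 1–3} are in the MST → 2.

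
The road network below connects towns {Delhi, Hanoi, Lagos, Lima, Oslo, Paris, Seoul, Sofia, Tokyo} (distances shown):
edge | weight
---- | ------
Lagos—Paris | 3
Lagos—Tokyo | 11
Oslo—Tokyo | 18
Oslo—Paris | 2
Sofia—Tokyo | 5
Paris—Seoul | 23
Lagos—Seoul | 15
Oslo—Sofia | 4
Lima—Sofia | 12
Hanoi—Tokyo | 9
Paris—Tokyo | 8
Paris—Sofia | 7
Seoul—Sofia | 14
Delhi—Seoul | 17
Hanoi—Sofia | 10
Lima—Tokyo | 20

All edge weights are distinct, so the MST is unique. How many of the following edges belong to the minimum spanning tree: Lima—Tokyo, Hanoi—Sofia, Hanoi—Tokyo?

1

Kruskal's algorithm — process edges by increasing weight (ties by edge label):
Oslo—Paris (2): add — endpoints in different components.
Lagos—Paris (3): add — endpoints in different components.
Oslo—Sofia (4): add — endpoints in different components.
Sofia—Tokyo (5): add — endpoints in different components.
Paris—Sofia (7): skip — Sofia and Paris already connected.
Paris—Tokyo (8): skip — Paris and Tokyo already connected.
Hanoi—Tokyo (9): add — endpoints in different components.
Hanoi—Sofia (10): skip — Sofia and Hanoi already connected.
Lagos—Tokyo (11): skip — Tokyo and Lagos already connected.
Lima—Sofia (12): add — endpoints in different components.
Seoul—Sofia (14): add — endpoints in different components.
Lagos—Seoul (15): skip — Seoul and Lagos already connected.
Delhi—Seoul (17): add — endpoints in different components.
MST edge set: {Oslo—Paris, Lagos—Paris, Oslo—Sofia, Sofia—Tokyo, Hanoi—Tokyo, Lima—Sofia, Seoul—Sofia, Delhi—Seoul}.
Of the listed edges, {Hanoi—Tokyo} are in the MST → 1.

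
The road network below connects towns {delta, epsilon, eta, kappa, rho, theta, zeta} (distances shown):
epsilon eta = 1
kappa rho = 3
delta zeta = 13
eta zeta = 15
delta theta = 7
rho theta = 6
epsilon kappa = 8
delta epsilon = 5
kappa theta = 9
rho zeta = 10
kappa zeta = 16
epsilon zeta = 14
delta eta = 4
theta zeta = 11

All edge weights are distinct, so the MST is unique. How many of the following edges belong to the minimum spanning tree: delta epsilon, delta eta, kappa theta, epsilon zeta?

1

Kruskal: consider edges lightest-first.
epsilon eta (1): add — endpoints in different components.
kappa rho (3): add — endpoints in different components.
delta eta (4): add — endpoints in different components.
delta epsilon (5): skip — delta and epsilon already connected.
rho theta (6): add — endpoints in different components.
delta theta (7): add — endpoints in different components.
epsilon kappa (8): skip — epsilon and kappa already connected.
kappa theta (9): skip — theta and kappa already connected.
rho zeta (10): add — endpoints in different components.
MST edge set: {epsilon eta, kappa rho, delta eta, rho theta, delta theta, rho zeta}.
Of the listed edges, {delta eta} are in the MST → 1.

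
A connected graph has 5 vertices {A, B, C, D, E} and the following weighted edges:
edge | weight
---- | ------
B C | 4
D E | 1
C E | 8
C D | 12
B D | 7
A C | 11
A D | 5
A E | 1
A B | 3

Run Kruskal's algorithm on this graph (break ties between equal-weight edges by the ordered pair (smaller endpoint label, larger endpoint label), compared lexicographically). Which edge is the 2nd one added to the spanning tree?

Kruskal's algorithm — process edges by increasing weight (ties by edge label):
A E (1): add — endpoints in different components.
D E (1): add — endpoints in different components.
A B (3): add — endpoints in different components.
B C (4): add — endpoints in different components.
The 2nd edge added is D E.

D-E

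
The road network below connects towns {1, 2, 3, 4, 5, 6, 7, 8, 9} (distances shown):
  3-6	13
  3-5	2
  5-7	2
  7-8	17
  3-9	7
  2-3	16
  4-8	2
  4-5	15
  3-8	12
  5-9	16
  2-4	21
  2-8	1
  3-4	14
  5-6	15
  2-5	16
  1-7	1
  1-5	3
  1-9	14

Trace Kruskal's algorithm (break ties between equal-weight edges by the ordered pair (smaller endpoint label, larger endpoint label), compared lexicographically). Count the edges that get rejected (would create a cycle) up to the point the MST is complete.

Kruskal: consider edges lightest-first.
1-7 (1): add — endpoints in different components.
2-8 (1): add — endpoints in different components.
3-5 (2): add — endpoints in different components.
4-8 (2): add — endpoints in different components.
5-7 (2): add — endpoints in different components.
1-5 (3): skip — 1 and 5 already connected.
3-9 (7): add — endpoints in different components.
3-8 (12): add — endpoints in different components.
3-6 (13): add — endpoints in different components.
Edges rejected before the tree was complete: 1.

1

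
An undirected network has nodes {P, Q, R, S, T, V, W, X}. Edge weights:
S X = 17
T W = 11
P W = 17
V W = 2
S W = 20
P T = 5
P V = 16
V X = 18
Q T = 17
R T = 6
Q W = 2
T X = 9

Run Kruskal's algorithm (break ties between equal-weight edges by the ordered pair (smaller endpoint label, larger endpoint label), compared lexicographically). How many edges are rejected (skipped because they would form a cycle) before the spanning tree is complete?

3

Sort edges by weight, then run Kruskal:
Q W (2): add — endpoints in different components.
V W (2): add — endpoints in different components.
P T (5): add — endpoints in different components.
R T (6): add — endpoints in different components.
T X (9): add — endpoints in different components.
T W (11): add — endpoints in different components.
P V (16): skip — P and V already connected.
P W (17): skip — P and W already connected.
Q T (17): skip — Q and T already connected.
S X (17): add — endpoints in different components.
Edges rejected before the tree was complete: 3.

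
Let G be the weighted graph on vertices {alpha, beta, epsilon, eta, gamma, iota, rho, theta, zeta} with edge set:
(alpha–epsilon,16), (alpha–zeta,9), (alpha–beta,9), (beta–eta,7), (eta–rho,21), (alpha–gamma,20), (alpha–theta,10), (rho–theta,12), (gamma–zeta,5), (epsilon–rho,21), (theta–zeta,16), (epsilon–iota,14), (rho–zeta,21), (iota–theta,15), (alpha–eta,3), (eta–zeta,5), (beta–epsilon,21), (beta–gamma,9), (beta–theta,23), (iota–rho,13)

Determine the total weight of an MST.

69

Grow the tree from zeta using Prim:
Step 1: cheapest edge leaving the tree is eta–zeta (5); add eta.
Step 2: cheapest edge leaving the tree is alpha–eta (3); add alpha.
Step 3: cheapest edge leaving the tree is gamma–zeta (5); add gamma.
Step 4: cheapest edge leaving the tree is beta–eta (7); add beta.
Step 5: cheapest edge leaving the tree is alpha–theta (10); add theta.
Step 6: cheapest edge leaving the tree is rho–theta (12); add rho.
Step 7: cheapest edge leaving the tree is iota–rho (13); add iota.
Step 8: cheapest edge leaving the tree is epsilon–iota (14); add epsilon.
MST edges: eta–zeta, alpha–eta, gamma–zeta, beta–eta, alpha–theta, rho–theta, iota–rho, epsilon–iota; total weight 5+3+5+7+10+12+13+14 = 69.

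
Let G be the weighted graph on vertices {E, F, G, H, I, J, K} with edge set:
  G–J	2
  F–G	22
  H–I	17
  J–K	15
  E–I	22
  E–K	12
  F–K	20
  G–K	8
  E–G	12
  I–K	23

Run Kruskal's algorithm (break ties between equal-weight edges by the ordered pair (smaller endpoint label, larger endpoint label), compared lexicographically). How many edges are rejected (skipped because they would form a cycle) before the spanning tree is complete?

Kruskal's algorithm — process edges by increasing weight (ties by edge label):
G–J (2): add — endpoints in different components.
G–K (8): add — endpoints in different components.
E–G (12): add — endpoints in different components.
E–K (12): skip — E and K already connected.
J–K (15): skip — J and K already connected.
H–I (17): add — endpoints in different components.
F–K (20): add — endpoints in different components.
E–I (22): add — endpoints in different components.
Edges rejected before the tree was complete: 2.

2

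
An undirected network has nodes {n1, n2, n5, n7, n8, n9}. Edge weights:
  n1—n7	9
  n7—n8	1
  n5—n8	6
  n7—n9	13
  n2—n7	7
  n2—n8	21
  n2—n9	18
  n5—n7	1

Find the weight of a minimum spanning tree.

31

Kruskal's algorithm — process edges by increasing weight (ties by edge label):
n5—n7 (1): add. Components now {n2} {n5,n7} {n1} {n8} {n9}
n7—n8 (1): add. Components now {n2} {n5,n7,n8} {n1} {n9}
n5—n8 (6): skip — n8 and n5 already connected.
n2—n7 (7): add. Components now {n2,n5,n7,n8} {n1} {n9}
n1—n7 (9): add. Components now {n1,n2,n5,n7,n8} {n9}
n7—n9 (13): add. Components now {n1,n2,n5,n7,n8,n9}
MST edges: n5—n7, n7—n8, n2—n7, n1—n7, n7—n9; total weight 1+1+7+9+13 = 31.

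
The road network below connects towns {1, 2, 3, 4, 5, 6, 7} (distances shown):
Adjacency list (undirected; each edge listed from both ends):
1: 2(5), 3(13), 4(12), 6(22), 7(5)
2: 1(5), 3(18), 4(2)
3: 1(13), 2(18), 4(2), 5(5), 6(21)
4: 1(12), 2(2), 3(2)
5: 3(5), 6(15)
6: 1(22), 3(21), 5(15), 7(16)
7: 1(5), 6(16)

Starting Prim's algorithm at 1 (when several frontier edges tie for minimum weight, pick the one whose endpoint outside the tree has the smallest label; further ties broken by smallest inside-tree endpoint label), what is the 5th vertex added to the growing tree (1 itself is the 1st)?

Prim's algorithm from 1:
Step 1: cheapest edge leaving the tree is 1 2 (5); add 2.
Step 2: cheapest edge leaving the tree is 2 4 (2); add 4.
Step 3: cheapest edge leaving the tree is 3 4 (2); add 3.
Step 4: cheapest edge leaving the tree is 3 5 (5); add 5.
Step 5: cheapest edge leaving the tree is 1 7 (5); add 7.
Step 6: cheapest edge leaving the tree is 5 6 (15); add 6.
Vertex order: 1, 2, 4, 3, 5, 7, 6. The 5th vertex is 5.

5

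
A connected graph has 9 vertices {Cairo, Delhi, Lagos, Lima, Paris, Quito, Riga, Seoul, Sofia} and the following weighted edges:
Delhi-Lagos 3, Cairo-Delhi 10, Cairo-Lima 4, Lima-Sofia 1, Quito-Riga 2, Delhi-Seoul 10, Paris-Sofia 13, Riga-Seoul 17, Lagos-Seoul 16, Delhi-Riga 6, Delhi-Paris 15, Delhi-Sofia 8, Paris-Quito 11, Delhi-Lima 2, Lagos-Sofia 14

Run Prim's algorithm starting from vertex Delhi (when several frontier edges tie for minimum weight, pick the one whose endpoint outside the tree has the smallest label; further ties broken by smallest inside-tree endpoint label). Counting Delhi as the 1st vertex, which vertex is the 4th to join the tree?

Lagos

Grow the tree from Delhi using Prim:
Step 1: cheapest edge leaving the tree is Delhi-Lima (2); add Lima.
Step 2: cheapest edge leaving the tree is Lima-Sofia (1); add Sofia.
Step 3: cheapest edge leaving the tree is Delhi-Lagos (3); add Lagos.
Step 4: cheapest edge leaving the tree is Cairo-Lima (4); add Cairo.
Step 5: cheapest edge leaving the tree is Delhi-Riga (6); add Riga.
Step 6: cheapest edge leaving the tree is Quito-Riga (2); add Quito.
Step 7: cheapest edge leaving the tree is Delhi-Seoul (10); add Seoul.
Step 8: cheapest edge leaving the tree is Paris-Quito (11); add Paris.
Vertex order: Delhi, Lima, Sofia, Lagos, Cairo, Riga, Quito, Seoul, Paris. The 4th vertex is Lagos.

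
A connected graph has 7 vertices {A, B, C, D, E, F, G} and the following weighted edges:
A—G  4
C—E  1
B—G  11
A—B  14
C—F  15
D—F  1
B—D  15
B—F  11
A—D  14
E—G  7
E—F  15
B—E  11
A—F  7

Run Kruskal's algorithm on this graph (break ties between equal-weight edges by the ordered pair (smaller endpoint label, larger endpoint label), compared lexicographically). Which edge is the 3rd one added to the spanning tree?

A-G

Kruskal: consider edges lightest-first.
C—E (1): add. Components now {A} {B} {C,E} {D} {F} {G}
D—F (1): add. Components now {A} {B} {C,E} {D,F} {G}
A—G (4): add. Components now {A,G} {B} {C,E} {D,F}
A—F (7): add. Components now {A,D,F,G} {B} {C,E}
E—G (7): add. Components now {A,C,D,E,F,G} {B}
B—E (11): add. Components now {A,B,C,D,E,F,G}
The 3rd edge added is A—G.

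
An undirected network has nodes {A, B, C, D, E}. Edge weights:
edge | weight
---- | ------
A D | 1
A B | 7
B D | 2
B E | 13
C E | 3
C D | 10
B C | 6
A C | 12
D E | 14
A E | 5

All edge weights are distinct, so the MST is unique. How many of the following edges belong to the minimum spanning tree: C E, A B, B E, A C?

Kruskal's algorithm — process edges by increasing weight (ties by edge label):
A D (1): add. Components now {A,D} {B} {C} {E}
B D (2): add. Components now {A,B,D} {C} {E}
C E (3): add. Components now {A,B,D} {C,E}
A E (5): add. Components now {A,B,C,D,E}
MST edge set: {A D, B D, C E, A E}.
Of the listed edges, {C E} are in the MST → 1.

1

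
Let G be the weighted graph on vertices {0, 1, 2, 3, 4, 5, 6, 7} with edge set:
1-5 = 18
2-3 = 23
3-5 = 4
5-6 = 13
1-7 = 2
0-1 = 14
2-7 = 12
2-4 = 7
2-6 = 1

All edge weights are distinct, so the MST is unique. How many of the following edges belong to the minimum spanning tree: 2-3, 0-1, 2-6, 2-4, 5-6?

Sort edges by weight, then run Kruskal:
2-6 (1): add — endpoints in different components.
1-7 (2): add — endpoints in different components.
3-5 (4): add — endpoints in different components.
2-4 (7): add — endpoints in different components.
2-7 (12): add — endpoints in different components.
5-6 (13): add — endpoints in different components.
0-1 (14): add — endpoints in different components.
MST edge set: {2-6, 1-7, 3-5, 2-4, 2-7, 5-6, 0-1}.
Of the listed edges, {0-1, 2-6, 2-4, 5-6} are in the MST → 4.

4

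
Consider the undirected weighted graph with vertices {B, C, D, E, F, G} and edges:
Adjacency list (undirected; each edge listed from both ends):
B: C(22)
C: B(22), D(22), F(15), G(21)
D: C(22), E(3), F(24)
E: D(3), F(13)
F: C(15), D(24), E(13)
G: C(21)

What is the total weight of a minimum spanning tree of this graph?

Kruskal's algorithm — process edges by increasing weight (ties by edge label):
D—E (3): add. Components now {B} {C} {D,E} {F} {G}
E—F (13): add. Components now {B} {C} {D,E,F} {G}
C—F (15): add. Components now {B} {C,D,E,F} {G}
C—G (21): add. Components now {B} {C,D,E,F,G}
B—C (22): add. Components now {B,C,D,E,F,G}
MST edges: D—E, E—F, C—F, C—G, B—C; total weight 3+13+15+21+22 = 74.

74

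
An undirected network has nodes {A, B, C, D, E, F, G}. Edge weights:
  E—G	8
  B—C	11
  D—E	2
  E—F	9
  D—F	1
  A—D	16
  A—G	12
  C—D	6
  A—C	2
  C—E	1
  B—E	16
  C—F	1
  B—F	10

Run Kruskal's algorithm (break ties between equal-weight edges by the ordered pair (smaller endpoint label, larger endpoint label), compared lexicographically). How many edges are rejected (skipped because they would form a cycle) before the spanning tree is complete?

3

Kruskal: consider edges lightest-first.
C—E (1): add — endpoints in different components.
C—F (1): add — endpoints in different components.
D—F (1): add — endpoints in different components.
A—C (2): add — endpoints in different components.
D—E (2): skip — D and E already connected.
C—D (6): skip — C and D already connected.
E—G (8): add — endpoints in different components.
E—F (9): skip — E and F already connected.
B—F (10): add — endpoints in different components.
Edges rejected before the tree was complete: 3.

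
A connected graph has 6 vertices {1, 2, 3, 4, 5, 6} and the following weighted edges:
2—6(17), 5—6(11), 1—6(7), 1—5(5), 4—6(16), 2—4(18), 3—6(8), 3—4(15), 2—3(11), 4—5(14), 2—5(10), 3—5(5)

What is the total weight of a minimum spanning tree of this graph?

41

Sort edges by weight, then run Kruskal:
1—5 (5): add — endpoints in different components.
3—5 (5): add — endpoints in different components.
1—6 (7): add — endpoints in different components.
3—6 (8): skip — 3 and 6 already connected.
2—5 (10): add — endpoints in different components.
2—3 (11): skip — 2 and 3 already connected.
5—6 (11): skip — 5 and 6 already connected.
4—5 (14): add — endpoints in different components.
MST edges: 1—5, 3—5, 1—6, 2—5, 4—5; total weight 5+5+7+10+14 = 41.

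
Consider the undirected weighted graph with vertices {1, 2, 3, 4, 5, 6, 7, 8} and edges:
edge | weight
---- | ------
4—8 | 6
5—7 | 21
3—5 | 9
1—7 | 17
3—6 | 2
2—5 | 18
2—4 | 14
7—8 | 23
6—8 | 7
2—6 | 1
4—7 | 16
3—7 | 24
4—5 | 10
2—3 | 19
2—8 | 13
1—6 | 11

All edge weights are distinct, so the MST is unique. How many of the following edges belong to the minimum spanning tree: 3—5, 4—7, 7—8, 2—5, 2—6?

3

Sort edges by weight, then run Kruskal:
2—6 (1): add — endpoints in different components.
3—6 (2): add — endpoints in different components.
4—8 (6): add — endpoints in different components.
6—8 (7): add — endpoints in different components.
3—5 (9): add — endpoints in different components.
4—5 (10): skip — 4 and 5 already connected.
1—6 (11): add — endpoints in different components.
2—8 (13): skip — 2 and 8 already connected.
2—4 (14): skip — 2 and 4 already connected.
4—7 (16): add — endpoints in different components.
MST edge set: {2—6, 3—6, 4—8, 6—8, 3—5, 1—6, 4—7}.
Of the listed edges, {3—5, 4—7, 2—6} are in the MST → 3.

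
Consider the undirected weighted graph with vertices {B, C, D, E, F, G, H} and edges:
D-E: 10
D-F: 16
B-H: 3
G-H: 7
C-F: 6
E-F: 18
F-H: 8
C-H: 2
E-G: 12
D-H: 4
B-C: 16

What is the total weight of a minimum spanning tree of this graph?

32

Sort edges by weight, then run Kruskal:
C-H (2): add — endpoints in different components.
B-H (3): add — endpoints in different components.
D-H (4): add — endpoints in different components.
C-F (6): add — endpoints in different components.
G-H (7): add — endpoints in different components.
F-H (8): skip — F and H already connected.
D-E (10): add — endpoints in different components.
MST edges: C-H, B-H, D-H, C-F, G-H, D-E; total weight 2+3+4+6+7+10 = 32.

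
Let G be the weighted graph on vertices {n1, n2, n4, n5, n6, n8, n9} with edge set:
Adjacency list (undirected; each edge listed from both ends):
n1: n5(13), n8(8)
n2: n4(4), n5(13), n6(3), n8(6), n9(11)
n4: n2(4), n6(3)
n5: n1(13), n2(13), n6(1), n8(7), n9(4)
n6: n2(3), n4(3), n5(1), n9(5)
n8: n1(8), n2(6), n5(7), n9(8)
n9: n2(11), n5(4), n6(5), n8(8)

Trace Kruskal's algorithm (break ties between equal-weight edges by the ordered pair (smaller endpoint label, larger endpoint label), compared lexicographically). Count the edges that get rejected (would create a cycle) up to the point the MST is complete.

Kruskal's algorithm — process edges by increasing weight (ties by edge label):
n5 n6 (1): add — endpoints in different components.
n2 n6 (3): add — endpoints in different components.
n4 n6 (3): add — endpoints in different components.
n2 n4 (4): skip — n2 and n4 already connected.
n5 n9 (4): add — endpoints in different components.
n6 n9 (5): skip — n9 and n6 already connected.
n2 n8 (6): add — endpoints in different components.
n5 n8 (7): skip — n8 and n5 already connected.
n1 n8 (8): add — endpoints in different components.
Edges rejected before the tree was complete: 3.

3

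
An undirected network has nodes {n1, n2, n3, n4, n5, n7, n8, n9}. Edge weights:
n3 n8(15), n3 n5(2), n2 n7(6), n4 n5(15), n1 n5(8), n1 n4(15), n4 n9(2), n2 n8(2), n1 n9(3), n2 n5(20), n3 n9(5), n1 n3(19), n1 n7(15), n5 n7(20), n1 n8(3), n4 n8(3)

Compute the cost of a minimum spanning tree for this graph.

23

Sort edges by weight, then run Kruskal:
n2 n8 (2): add — endpoints in different components.
n3 n5 (2): add — endpoints in different components.
n4 n9 (2): add — endpoints in different components.
n1 n8 (3): add — endpoints in different components.
n1 n9 (3): add — endpoints in different components.
n4 n8 (3): skip — n8 and n4 already connected.
n3 n9 (5): add — endpoints in different components.
n2 n7 (6): add — endpoints in different components.
MST edges: n2 n8, n3 n5, n4 n9, n1 n8, n1 n9, n3 n9, n2 n7; total weight 2+2+2+3+3+5+6 = 23.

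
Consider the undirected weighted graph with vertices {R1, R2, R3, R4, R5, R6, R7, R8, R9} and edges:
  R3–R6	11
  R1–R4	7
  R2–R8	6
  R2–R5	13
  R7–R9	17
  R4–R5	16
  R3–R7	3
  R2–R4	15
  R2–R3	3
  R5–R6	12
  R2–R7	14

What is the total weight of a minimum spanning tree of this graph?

74

Prim's algorithm from R4:
Step 1: frontier [R1–R4 7, R2–R4 15, R4–R5 16] → take R1–R4 (7); add R1.
Step 2: frontier [R2–R4 15, R4–R5 16] → take R2–R4 (15); add R2.
Step 3: frontier [R2–R3 3, R2–R8 6, R2–R5 13, R2–R7 14, R4–R5 16] → take R2–R3 (3); add R3.
Step 4: frontier [R2–R8 6, R2–R5 13, R2–R7 14, R3–R7 3, R3–R6 11, R4–R5 16] → take R3–R7 (3); add R7.
Step 5: frontier [R2–R8 6, R2–R5 13, R3–R6 11, R4–R5 16, R7–R9 17] → take R2–R8 (6); add R8.
Step 6: frontier [R2–R5 13, R3–R6 11, R4–R5 16, R7–R9 17] → take R3–R6 (11); add R6.
Step 7: frontier [R2–R5 13, R4–R5 16, R5–R6 12, R7–R9 17] → take R5–R6 (12); add R5.
Step 8: frontier [R7–R9 17] → take R7–R9 (17); add R9.
MST edges: R1–R4, R2–R4, R2–R3, R3–R7, R2–R8, R3–R6, R5–R6, R7–R9; total weight 7+15+3+3+6+11+12+17 = 74.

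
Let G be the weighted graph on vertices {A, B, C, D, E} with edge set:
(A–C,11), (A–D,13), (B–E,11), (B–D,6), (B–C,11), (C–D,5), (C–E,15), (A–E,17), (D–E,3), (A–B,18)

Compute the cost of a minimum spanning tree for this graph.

25

Kruskal: consider edges lightest-first.
D–E (3): add. Components now {A} {B} {C} {D,E}
C–D (5): add. Components now {A} {B} {C,D,E}
B–D (6): add. Components now {A} {B,C,D,E}
A–C (11): add. Components now {A,B,C,D,E}
MST edges: D–E, C–D, B–D, A–C; total weight 3+5+6+11 = 25.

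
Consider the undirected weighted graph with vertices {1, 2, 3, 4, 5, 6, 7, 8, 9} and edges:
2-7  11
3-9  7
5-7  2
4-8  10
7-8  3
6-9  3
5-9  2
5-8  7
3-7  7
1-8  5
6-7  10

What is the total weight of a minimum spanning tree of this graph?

Sort edges by weight, then run Kruskal:
5-7 (2): add — endpoints in different components.
5-9 (2): add — endpoints in different components.
6-9 (3): add — endpoints in different components.
7-8 (3): add — endpoints in different components.
1-8 (5): add — endpoints in different components.
3-7 (7): add — endpoints in different components.
3-9 (7): skip — 3 and 9 already connected.
5-8 (7): skip — 5 and 8 already connected.
4-8 (10): add — endpoints in different components.
6-7 (10): skip — 6 and 7 already connected.
2-7 (11): add — endpoints in different components.
MST edges: 5-7, 5-9, 6-9, 7-8, 1-8, 3-7, 4-8, 2-7; total weight 2+2+3+3+5+7+10+11 = 43.

43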